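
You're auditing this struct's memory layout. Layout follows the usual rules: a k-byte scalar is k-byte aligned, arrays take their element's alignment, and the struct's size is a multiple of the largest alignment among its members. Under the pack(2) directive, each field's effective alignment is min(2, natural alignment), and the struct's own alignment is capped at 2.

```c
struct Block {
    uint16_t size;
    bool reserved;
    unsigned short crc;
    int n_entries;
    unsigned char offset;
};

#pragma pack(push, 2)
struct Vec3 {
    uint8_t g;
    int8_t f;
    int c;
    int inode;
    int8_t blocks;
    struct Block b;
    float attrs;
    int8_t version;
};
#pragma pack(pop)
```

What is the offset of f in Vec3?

Block: 0..2  size  (2B, 2-aligned); 2..3  reserved  (1B, 1-aligned); 3..4  -- padding (1B); 4..6  crc  (2B, 2-aligned); 6..8  -- padding (2B); 8..12  n_entries  (4B, 4-aligned); 12..13  offset  (1B, 1-aligned); 13..16  -- tail padding (3B); sizeof = 16, alignof = 4
0..1  g  (1B, 1-aligned)
1..2  f  (1B, 1-aligned)

1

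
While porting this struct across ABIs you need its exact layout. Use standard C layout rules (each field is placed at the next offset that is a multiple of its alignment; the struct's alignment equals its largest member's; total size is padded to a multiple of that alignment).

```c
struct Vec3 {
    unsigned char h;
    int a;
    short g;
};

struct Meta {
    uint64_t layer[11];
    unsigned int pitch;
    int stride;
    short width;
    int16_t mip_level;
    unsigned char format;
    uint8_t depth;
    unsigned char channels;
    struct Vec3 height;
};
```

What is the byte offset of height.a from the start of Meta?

108

Vec3: @0: h [1B, align 1] → 1; +3 pad (align 4); @4: a [4B, align 4] → 8; @8: g [2B, align 2] → 10; +2 tail pad (align 4); size 12, align 4
@0: layer [88B, align 8] → 88
@88: pitch [4B, align 4] → 92
@92: stride [4B, align 4] → 96
@96: width [2B, align 2] → 98
@98: mip_level [2B, align 2] → 100
@100: format [1B, align 1] → 101
@101: depth [1B, align 1] → 102
@102: channels [1B, align 1] → 103
+1 pad (align 4)
@104: height [12B, align 4] → 116
within Vec3: a at 4
104 + 4 = 108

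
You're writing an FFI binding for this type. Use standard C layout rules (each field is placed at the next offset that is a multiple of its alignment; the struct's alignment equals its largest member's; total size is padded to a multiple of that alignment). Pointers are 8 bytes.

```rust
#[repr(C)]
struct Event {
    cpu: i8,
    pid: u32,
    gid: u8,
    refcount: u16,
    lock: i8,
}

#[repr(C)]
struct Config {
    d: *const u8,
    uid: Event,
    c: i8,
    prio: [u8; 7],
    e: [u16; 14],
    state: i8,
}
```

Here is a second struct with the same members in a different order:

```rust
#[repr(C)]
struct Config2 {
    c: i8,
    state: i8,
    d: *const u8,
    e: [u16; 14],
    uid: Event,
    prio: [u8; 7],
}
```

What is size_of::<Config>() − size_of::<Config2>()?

Event: @0: cpu [1B, align 1] → 1; +3 pad (align 4); @4: pid [4B, align 4] → 8; @8: gid [1B, align 1] → 9; +1 pad (align 2); @10: refcount [2B, align 2] → 12; @12: lock [1B, align 1] → 13; +3 tail pad (align 4); size 16, align 4
@0: d [8B, align 8] → 8
@8: uid [16B, align 4] → 24
@24: c [1B, align 1] → 25
@25: prio [7B, align 1] → 32
@32: e [28B, align 2] → 60
@60: state [1B, align 1] → 61
+3 tail pad (align 8)
size 64, align 8
— Config2 —
@0: c [1B, align 1] → 1
@1: state [1B, align 1] → 2
+6 pad (align 8)
@8: d [8B, align 8] → 16
@16: e [28B, align 2] → 44
@44: uid [16B, align 4] → 60
@60: prio [7B, align 1] → 67
+5 tail pad (align 8)
size 72, align 8
64 − 72 = -8

-8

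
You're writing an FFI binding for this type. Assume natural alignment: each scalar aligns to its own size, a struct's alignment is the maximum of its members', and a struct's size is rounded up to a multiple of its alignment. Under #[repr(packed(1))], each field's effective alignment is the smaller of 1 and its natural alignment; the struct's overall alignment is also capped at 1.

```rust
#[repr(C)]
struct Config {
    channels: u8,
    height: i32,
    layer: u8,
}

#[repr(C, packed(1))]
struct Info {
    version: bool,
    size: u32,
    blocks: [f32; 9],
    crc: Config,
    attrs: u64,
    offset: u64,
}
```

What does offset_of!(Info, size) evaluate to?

1

Config: channels at 0 (size 1, align 1) → ends 1; pad 3 to align 4 for height; height at 4 (size 4, align 4) → ends 8; layer at 8 (size 1, align 1) → ends 9; tail pad 3 to reach multiple of 4; total 12 bytes, alignment 4
version at 0 (size 1, align 1) → ends 1
size at 1 (size 4, align 1) → ends 5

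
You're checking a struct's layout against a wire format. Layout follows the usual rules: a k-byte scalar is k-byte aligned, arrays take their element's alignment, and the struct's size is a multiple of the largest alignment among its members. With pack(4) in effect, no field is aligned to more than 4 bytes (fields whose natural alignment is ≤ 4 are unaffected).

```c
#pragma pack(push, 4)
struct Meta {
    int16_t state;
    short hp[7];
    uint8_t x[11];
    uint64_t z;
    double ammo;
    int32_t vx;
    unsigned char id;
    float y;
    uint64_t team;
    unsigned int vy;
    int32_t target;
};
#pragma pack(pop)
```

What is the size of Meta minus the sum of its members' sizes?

4

@0: state [2B, align 2] → 2
@2: hp [14B, align 2] → 16
@16: x [11B, align 1] → 27
+1 pad (align 4)
@28: z [8B, align 4] → 36
@36: ammo [8B, align 4] → 44
@44: vx [4B, align 4] → 48
@48: id [1B, align 1] → 49
+3 pad (align 4)
@52: y [4B, align 4] → 56
@56: team [8B, align 4] → 64
@64: vy [4B, align 4] → 68
@68: target [4B, align 4] → 72
size 72, align 4
data bytes 68, size 72 → padding 4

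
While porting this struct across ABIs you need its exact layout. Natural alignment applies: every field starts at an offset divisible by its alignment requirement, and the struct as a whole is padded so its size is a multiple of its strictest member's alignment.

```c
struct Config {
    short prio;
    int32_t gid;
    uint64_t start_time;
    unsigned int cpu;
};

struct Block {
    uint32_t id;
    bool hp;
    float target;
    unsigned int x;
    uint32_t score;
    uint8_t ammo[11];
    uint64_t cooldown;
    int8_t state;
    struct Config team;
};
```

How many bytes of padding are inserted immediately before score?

Config: prio at 0 (size 2, align 2) → ends 2; pad 2 to align 4 for gid; gid at 4 (size 4, align 4) → ends 8; start_time at 8 (size 8, align 8) → ends 16; cpu at 16 (size 4, align 4) → ends 20; tail pad 4 to reach multiple of 8; total 24 bytes, alignment 8
id at 0 (size 4, align 4) → ends 4
hp at 4 (size 1, align 1) → ends 5
pad 3 to align 4 for target
target at 8 (size 4, align 4) → ends 12
x at 12 (size 4, align 4) → ends 16
score at 16 (size 4, align 4) → ends 20

0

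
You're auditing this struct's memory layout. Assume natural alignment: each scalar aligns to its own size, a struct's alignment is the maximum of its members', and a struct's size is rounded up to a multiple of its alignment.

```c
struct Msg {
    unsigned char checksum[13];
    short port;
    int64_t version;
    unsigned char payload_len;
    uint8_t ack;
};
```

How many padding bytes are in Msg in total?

7

@0: checksum [13B, align 1] → 13
+1 pad (align 2)
@14: port [2B, align 2] → 16
@16: version [8B, align 8] → 24
@24: payload_len [1B, align 1] → 25
@25: ack [1B, align 1] → 26
+6 tail pad (align 8)
size 32, align 8
data bytes 25, size 32 → padding 7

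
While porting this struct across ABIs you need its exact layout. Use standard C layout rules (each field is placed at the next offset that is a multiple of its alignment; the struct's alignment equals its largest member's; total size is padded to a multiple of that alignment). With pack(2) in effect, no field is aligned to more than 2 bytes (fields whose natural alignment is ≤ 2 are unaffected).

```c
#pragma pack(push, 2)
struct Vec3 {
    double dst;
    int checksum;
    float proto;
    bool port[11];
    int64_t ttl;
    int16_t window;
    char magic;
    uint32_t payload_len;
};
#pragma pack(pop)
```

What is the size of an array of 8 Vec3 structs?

@0: dst [8B, align 2] → 8
@8: checksum [4B, align 2] → 12
@12: proto [4B, align 2] → 16
@16: port [11B, align 1] → 27
+1 pad (align 2)
@28: ttl [8B, align 2] → 36
@36: window [2B, align 2] → 38
@38: magic [1B, align 1] → 39
+1 pad (align 2)
@40: payload_len [4B, align 2] → 44
size 44, align 2
array of 8: 8 × 44 = 352

352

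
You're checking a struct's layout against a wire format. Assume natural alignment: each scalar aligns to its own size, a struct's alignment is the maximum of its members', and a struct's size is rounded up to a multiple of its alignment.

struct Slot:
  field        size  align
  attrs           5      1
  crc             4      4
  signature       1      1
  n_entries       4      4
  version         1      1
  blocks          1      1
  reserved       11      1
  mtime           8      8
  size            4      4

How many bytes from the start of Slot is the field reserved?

@0: attrs [5B, align 1] → 5
+3 pad (align 4)
@8: crc [4B, align 4] → 12
@12: signature [1B, align 1] → 13
+3 pad (align 4)
@16: n_entries [4B, align 4] → 20
@20: version [1B, align 1] → 21
@21: blocks [1B, align 1] → 22
@22: reserved [11B, align 1] → 33

22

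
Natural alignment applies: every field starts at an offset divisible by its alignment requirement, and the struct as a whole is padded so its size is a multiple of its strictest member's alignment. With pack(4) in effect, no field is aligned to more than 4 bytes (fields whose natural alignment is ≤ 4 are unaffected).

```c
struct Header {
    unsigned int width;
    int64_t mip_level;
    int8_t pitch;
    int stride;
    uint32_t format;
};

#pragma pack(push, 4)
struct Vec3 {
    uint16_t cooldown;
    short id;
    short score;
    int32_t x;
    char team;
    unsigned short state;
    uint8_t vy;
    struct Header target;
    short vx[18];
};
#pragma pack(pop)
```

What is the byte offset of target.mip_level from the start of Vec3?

28

Header: width at 0 (size 4, align 4) → ends 4; pad 4 to align 8 for mip_level; mip_level at 8 (size 8, align 8) → ends 16; pitch at 16 (size 1, align 1) → ends 17; pad 3 to align 4 for stride; stride at 20 (size 4, align 4) → ends 24; format at 24 (size 4, align 4) → ends 28; tail pad 4 to reach multiple of 8; total 32 bytes, alignment 8
cooldown at 0 (size 2, align 2) → ends 2
id at 2 (size 2, align 2) → ends 4
score at 4 (size 2, align 2) → ends 6
pad 2 to align 4 for x
x at 8 (size 4, align 4) → ends 12
team at 12 (size 1, align 1) → ends 13
pad 1 to align 2 for state
state at 14 (size 2, align 2) → ends 16
vy at 16 (size 1, align 1) → ends 17
pad 3 to align 4 for target
target at 20 (size 32, align 4) → ends 52
within Header: mip_level at 8
20 + 8 = 28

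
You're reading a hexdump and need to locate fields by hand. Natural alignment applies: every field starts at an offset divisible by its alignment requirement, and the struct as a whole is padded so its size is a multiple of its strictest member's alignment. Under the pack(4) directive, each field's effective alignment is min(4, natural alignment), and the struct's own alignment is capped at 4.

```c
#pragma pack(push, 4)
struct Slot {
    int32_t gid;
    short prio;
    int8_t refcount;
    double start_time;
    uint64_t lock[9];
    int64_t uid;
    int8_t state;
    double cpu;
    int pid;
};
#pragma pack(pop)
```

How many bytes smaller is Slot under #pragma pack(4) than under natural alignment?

8

natural layout:
  @0: gid [4B, align 4] → 4
  @4: prio [2B, align 2] → 6
  @6: refcount [1B, align 1] → 7
  +1 pad (align 8)
  @8: start_time [8B, align 8] → 16
  @16: lock [72B, align 8] → 88
  @88: uid [8B, align 8] → 96
  @96: state [1B, align 1] → 97
  +7 pad (align 8)
  @104: cpu [8B, align 8] → 112
  @112: pid [4B, align 4] → 116
  +4 tail pad (align 8)
  size 120, align 8
packed(4) layout:
  @0: gid [4B, align 4] → 4
  @4: prio [2B, align 2] → 6
  @6: refcount [1B, align 1] → 7
  +1 pad (align 4)
  @8: start_time [8B, align 4] → 16
  @16: lock [72B, align 4] → 88
  @88: uid [8B, align 4] → 96
  @96: state [1B, align 1] → 97
  +3 pad (align 4)
  @100: cpu [8B, align 4] → 108
  @108: pid [4B, align 4] → 112
  size 112, align 4
120 − 112 = 8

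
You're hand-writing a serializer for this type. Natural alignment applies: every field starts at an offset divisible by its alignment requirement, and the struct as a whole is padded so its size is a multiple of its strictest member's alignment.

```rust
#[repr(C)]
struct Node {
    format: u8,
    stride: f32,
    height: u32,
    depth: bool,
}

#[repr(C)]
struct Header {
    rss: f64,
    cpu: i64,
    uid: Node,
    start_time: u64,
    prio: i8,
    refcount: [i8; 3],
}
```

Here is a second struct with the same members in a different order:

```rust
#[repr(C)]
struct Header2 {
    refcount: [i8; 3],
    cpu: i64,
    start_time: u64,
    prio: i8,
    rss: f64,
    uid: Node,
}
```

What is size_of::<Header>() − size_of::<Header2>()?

-8

Node: 0..1  format  (1B, 1-aligned); 1..4  -- padding (3B); 4..8  stride  (4B, 4-aligned); 8..12  height  (4B, 4-aligned); 12..13  depth  (1B, 1-aligned); 13..16  -- tail padding (3B); sizeof = 16, alignof = 4
0..8  rss  (8B, 8-aligned)
8..16  cpu  (8B, 8-aligned)
16..32  uid  (16B, 4-aligned)
32..40  start_time  (8B, 8-aligned)
40..41  prio  (1B, 1-aligned)
41..44  refcount  (3B, 1-aligned)
44..48  -- tail padding (4B)
sizeof = 48, alignof = 8
— Header2 —
0..3  refcount  (3B, 1-aligned)
3..8  -- padding (5B)
8..16  cpu  (8B, 8-aligned)
16..24  start_time  (8B, 8-aligned)
24..25  prio  (1B, 1-aligned)
25..32  -- padding (7B)
32..40  rss  (8B, 8-aligned)
40..56  uid  (16B, 4-aligned)
sizeof = 56, alignof = 8
48 − 56 = -8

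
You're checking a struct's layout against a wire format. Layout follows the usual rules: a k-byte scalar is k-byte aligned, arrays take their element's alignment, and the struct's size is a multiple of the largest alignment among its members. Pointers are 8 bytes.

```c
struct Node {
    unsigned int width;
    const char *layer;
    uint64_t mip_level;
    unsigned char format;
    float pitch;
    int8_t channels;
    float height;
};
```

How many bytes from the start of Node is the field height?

width at 0 (size 4, align 4) → ends 4
pad 4 to align 8 for layer
layer at 8 (size 8, align 8) → ends 16
mip_level at 16 (size 8, align 8) → ends 24
format at 24 (size 1, align 1) → ends 25
pad 3 to align 4 for pitch
pitch at 28 (size 4, align 4) → ends 32
channels at 32 (size 1, align 1) → ends 33
pad 3 to align 4 for height
height at 36 (size 4, align 4) → ends 40

36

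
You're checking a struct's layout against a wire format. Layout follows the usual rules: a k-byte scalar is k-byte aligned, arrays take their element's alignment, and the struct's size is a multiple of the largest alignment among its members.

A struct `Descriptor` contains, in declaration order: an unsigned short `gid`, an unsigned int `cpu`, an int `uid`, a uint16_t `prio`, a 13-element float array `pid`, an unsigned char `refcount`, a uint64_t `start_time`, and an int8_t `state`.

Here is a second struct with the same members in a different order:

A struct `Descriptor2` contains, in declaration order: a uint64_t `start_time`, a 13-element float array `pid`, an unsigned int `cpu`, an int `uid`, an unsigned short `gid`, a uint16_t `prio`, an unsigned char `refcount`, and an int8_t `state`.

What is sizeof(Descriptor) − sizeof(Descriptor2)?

gid at 0 (size 2, align 2) → ends 2
pad 2 to align 4 for cpu
cpu at 4 (size 4, align 4) → ends 8
uid at 8 (size 4, align 4) → ends 12
prio at 12 (size 2, align 2) → ends 14
pad 2 to align 4 for pid
pid at 16 (size 52, align 4) → ends 68
refcount at 68 (size 1, align 1) → ends 69
pad 3 to align 8 for start_time
start_time at 72 (size 8, align 8) → ends 80
state at 80 (size 1, align 1) → ends 81
tail pad 7 to reach multiple of 8
total 88 bytes, alignment 8
— Descriptor2 —
start_time at 0 (size 8, align 8) → ends 8
pid at 8 (size 52, align 4) → ends 60
cpu at 60 (size 4, align 4) → ends 64
uid at 64 (size 4, align 4) → ends 68
gid at 68 (size 2, align 2) → ends 70
prio at 70 (size 2, align 2) → ends 72
refcount at 72 (size 1, align 1) → ends 73
state at 73 (size 1, align 1) → ends 74
tail pad 6 to reach multiple of 8
total 80 bytes, alignment 8
88 − 80 = 8

8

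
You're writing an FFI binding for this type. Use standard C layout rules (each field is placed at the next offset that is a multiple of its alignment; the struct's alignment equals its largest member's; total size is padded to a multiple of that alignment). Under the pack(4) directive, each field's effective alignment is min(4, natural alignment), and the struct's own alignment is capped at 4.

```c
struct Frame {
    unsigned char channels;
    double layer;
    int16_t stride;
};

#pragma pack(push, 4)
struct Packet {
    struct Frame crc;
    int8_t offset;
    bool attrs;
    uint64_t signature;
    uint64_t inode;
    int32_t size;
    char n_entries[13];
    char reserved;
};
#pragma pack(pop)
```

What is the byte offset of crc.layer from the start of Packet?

Frame: channels at 0 (size 1, align 1) → ends 1; pad 7 to align 8 for layer; layer at 8 (size 8, align 8) → ends 16; stride at 16 (size 2, align 2) → ends 18; tail pad 6 to reach multiple of 8; total 24 bytes, alignment 8
crc at 0 (size 24, align 4) → ends 24
within Frame: layer at 8
0 + 8 = 8

8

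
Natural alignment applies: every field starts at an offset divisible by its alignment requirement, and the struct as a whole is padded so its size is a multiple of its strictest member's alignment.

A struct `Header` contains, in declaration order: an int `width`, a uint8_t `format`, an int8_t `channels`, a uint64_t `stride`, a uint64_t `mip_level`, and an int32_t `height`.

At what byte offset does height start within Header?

0..4  width  (4B, 4-aligned)
4..5  format  (1B, 1-aligned)
5..6  channels  (1B, 1-aligned)
6..8  -- padding (2B)
8..16  stride  (8B, 8-aligned)
16..24  mip_level  (8B, 8-aligned)
24..28  height  (4B, 4-aligned)

24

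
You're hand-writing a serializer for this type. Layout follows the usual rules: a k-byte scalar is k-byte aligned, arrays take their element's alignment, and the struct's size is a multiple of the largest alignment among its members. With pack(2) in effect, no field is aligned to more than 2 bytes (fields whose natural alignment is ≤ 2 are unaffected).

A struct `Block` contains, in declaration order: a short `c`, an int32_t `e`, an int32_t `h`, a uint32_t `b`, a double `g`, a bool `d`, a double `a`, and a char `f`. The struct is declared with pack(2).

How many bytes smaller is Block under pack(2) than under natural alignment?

natural layout:
  @0: c [2B, align 2] → 2
  +2 pad (align 4)
  @4: e [4B, align 4] → 8
  @8: h [4B, align 4] → 12
  @12: b [4B, align 4] → 16
  @16: g [8B, align 8] → 24
  @24: d [1B, align 1] → 25
  +7 pad (align 8)
  @32: a [8B, align 8] → 40
  @40: f [1B, align 1] → 41
  +7 tail pad (align 8)
  size 48, align 8
packed(2) layout:
  @0: c [2B, align 2] → 2
  @2: e [4B, align 2] → 6
  @6: h [4B, align 2] → 10
  @10: b [4B, align 2] → 14
  @14: g [8B, align 2] → 22
  @22: d [1B, align 1] → 23
  +1 pad (align 2)
  @24: a [8B, align 2] → 32
  @32: f [1B, align 1] → 33
  +1 tail pad (align 2)
  size 34, align 2
48 − 34 = 14

14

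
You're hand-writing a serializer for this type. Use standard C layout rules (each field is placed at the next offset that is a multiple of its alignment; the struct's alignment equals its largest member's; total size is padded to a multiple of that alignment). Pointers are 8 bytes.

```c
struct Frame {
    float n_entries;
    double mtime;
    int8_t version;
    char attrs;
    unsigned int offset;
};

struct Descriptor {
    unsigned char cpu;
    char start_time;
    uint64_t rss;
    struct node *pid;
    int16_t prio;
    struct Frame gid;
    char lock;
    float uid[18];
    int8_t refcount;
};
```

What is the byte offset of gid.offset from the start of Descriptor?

Frame: 0..4  n_entries  (4B, 4-aligned); 4..8  -- padding (4B); 8..16  mtime  (8B, 8-aligned); 16..17  version  (1B, 1-aligned); 17..18  attrs  (1B, 1-aligned); 18..20  -- padding (2B); 20..24  offset  (4B, 4-aligned); sizeof = 24, alignof = 8
0..1  cpu  (1B, 1-aligned)
1..2  start_time  (1B, 1-aligned)
2..8  -- padding (6B)
8..16  rss  (8B, 8-aligned)
16..24  pid  (8B, 8-aligned)
24..26  prio  (2B, 2-aligned)
26..32  -- padding (6B)
32..56  gid  (24B, 8-aligned)
within Frame: offset at 20
32 + 20 = 52

52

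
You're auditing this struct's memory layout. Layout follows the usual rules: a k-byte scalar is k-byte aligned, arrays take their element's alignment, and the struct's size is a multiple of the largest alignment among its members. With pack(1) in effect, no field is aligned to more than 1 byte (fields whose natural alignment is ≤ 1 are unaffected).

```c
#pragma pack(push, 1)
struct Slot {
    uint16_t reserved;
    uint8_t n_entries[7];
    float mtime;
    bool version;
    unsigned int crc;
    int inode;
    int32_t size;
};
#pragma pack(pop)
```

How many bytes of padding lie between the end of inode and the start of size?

@0: reserved [2B, align 1] → 2
@2: n_entries [7B, align 1] → 9
@9: mtime [4B, align 1] → 13
@13: version [1B, align 1] → 14
@14: crc [4B, align 1] → 18
@18: inode [4B, align 1] → 22
@22: size [4B, align 1] → 26

0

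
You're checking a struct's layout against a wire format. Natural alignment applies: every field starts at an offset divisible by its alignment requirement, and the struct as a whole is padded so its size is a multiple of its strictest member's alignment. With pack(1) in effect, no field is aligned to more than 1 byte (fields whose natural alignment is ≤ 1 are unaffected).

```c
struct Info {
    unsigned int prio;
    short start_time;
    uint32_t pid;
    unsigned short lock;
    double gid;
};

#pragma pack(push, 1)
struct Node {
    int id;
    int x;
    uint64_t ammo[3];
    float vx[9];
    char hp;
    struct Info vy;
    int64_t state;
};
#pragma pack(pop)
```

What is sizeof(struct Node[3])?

303

Info: prio at 0 (size 4, align 4) → ends 4; start_time at 4 (size 2, align 2) → ends 6; pad 2 to align 4 for pid; pid at 8 (size 4, align 4) → ends 12; lock at 12 (size 2, align 2) → ends 14; pad 2 to align 8 for gid; gid at 16 (size 8, align 8) → ends 24; total 24 bytes, alignment 8
id at 0 (size 4, align 1) → ends 4
x at 4 (size 4, align 1) → ends 8
ammo at 8 (size 24, align 1) → ends 32
vx at 32 (size 36, align 1) → ends 68
hp at 68 (size 1, align 1) → ends 69
vy at 69 (size 24, align 1) → ends 93
state at 93 (size 8, align 1) → ends 101
total 101 bytes, alignment 1
array of 3: 3 × 101 = 303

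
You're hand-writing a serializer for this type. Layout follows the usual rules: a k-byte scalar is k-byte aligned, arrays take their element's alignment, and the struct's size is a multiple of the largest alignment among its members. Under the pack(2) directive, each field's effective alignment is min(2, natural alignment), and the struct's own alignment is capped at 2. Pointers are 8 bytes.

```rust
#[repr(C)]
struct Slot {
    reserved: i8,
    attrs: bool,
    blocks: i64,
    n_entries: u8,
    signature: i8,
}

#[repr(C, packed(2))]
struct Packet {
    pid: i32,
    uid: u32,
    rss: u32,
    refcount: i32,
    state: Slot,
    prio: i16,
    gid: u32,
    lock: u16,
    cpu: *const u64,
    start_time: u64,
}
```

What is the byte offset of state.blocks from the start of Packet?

Slot: @0: reserved [1B, align 1] → 1; @1: attrs [1B, align 1] → 2; +6 pad (align 8); @8: blocks [8B, align 8] → 16; @16: n_entries [1B, align 1] → 17; @17: signature [1B, align 1] → 18; +6 tail pad (align 8); size 24, align 8
@0: pid [4B, align 2] → 4
@4: uid [4B, align 2] → 8
@8: rss [4B, align 2] → 12
@12: refcount [4B, align 2] → 16
@16: state [24B, align 2] → 40
within Slot: blocks at 8
16 + 8 = 24

24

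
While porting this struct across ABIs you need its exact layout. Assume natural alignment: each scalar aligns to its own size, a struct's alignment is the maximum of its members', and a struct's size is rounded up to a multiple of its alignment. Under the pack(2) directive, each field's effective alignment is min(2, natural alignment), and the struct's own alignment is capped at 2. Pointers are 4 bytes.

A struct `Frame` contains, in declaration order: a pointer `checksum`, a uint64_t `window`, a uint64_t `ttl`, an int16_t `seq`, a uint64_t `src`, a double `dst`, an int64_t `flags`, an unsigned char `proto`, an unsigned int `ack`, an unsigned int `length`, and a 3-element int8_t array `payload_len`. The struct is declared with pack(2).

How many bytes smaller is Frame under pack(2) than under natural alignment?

natural layout:
  @0: checksum [4B, align 4] → 4
  +4 pad (align 8)
  @8: window [8B, align 8] → 16
  @16: ttl [8B, align 8] → 24
  @24: seq [2B, align 2] → 26
  +6 pad (align 8)
  @32: src [8B, align 8] → 40
  @40: dst [8B, align 8] → 48
  @48: flags [8B, align 8] → 56
  @56: proto [1B, align 1] → 57
  +3 pad (align 4)
  @60: ack [4B, align 4] → 64
  @64: length [4B, align 4] → 68
  @68: payload_len [3B, align 1] → 71
  +1 tail pad (align 8)
  size 72, align 8
packed(2) layout:
  @0: checksum [4B, align 2] → 4
  @4: window [8B, align 2] → 12
  @12: ttl [8B, align 2] → 20
  @20: seq [2B, align 2] → 22
  @22: src [8B, align 2] → 30
  @30: dst [8B, align 2] → 38
  @38: flags [8B, align 2] → 46
  @46: proto [1B, align 1] → 47
  +1 pad (align 2)
  @48: ack [4B, align 2] → 52
  @52: length [4B, align 2] → 56
  @56: payload_len [3B, align 1] → 59
  +1 tail pad (align 2)
  size 60, align 2
72 − 60 = 12

12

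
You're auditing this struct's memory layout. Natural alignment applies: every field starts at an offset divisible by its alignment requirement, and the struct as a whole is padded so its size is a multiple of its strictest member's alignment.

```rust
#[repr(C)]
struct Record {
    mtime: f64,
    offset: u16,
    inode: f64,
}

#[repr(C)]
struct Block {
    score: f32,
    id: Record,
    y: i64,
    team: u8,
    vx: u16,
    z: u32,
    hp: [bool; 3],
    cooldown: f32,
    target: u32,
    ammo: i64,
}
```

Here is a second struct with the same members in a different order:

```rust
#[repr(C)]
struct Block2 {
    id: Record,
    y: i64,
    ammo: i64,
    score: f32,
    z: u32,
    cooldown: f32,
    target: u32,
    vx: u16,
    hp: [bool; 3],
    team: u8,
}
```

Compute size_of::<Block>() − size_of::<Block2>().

Record: @0: mtime [8B, align 8] → 8; @8: offset [2B, align 2] → 10; +6 pad (align 8); @16: inode [8B, align 8] → 24; size 24, align 8
@0: score [4B, align 4] → 4
+4 pad (align 8)
@8: id [24B, align 8] → 32
@32: y [8B, align 8] → 40
@40: team [1B, align 1] → 41
+1 pad (align 2)
@42: vx [2B, align 2] → 44
@44: z [4B, align 4] → 48
@48: hp [3B, align 1] → 51
+1 pad (align 4)
@52: cooldown [4B, align 4] → 56
@56: target [4B, align 4] → 60
+4 pad (align 8)
@64: ammo [8B, align 8] → 72
size 72, align 8
— Block2 —
@0: id [24B, align 8] → 24
@24: y [8B, align 8] → 32
@32: ammo [8B, align 8] → 40
@40: score [4B, align 4] → 44
@44: z [4B, align 4] → 48
@48: cooldown [4B, align 4] → 52
@52: target [4B, align 4] → 56
@56: vx [2B, align 2] → 58
@58: hp [3B, align 1] → 61
@61: team [1B, align 1] → 62
+2 tail pad (align 8)
size 64, align 8
72 − 64 = 8

8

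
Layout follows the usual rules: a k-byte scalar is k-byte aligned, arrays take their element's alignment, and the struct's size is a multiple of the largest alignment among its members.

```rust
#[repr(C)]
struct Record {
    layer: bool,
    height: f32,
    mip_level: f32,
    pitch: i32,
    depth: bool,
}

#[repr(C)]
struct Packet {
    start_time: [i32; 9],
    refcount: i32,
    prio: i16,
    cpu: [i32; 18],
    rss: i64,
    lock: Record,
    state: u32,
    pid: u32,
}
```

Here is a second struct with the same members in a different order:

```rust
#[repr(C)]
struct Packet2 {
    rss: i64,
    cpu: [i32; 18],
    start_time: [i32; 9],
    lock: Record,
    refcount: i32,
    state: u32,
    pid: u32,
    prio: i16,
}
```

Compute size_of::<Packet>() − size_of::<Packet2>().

8

Record: 0..1  layer  (1B, 1-aligned); 1..4  -- padding (3B); 4..8  height  (4B, 4-aligned); 8..12  mip_level  (4B, 4-aligned); 12..16  pitch  (4B, 4-aligned); 16..17  depth  (1B, 1-aligned); 17..20  -- tail padding (3B); sizeof = 20, alignof = 4
0..36  start_time  (36B, 4-aligned)
36..40  refcount  (4B, 4-aligned)
40..42  prio  (2B, 2-aligned)
42..44  -- padding (2B)
44..116  cpu  (72B, 4-aligned)
116..120  -- padding (4B)
120..128  rss  (8B, 8-aligned)
128..148  lock  (20B, 4-aligned)
148..152  state  (4B, 4-aligned)
152..156  pid  (4B, 4-aligned)
156..160  -- tail padding (4B)
sizeof = 160, alignof = 8
— Packet2 —
0..8  rss  (8B, 8-aligned)
8..80  cpu  (72B, 4-aligned)
80..116  start_time  (36B, 4-aligned)
116..136  lock  (20B, 4-aligned)
136..140  refcount  (4B, 4-aligned)
140..144  state  (4B, 4-aligned)
144..148  pid  (4B, 4-aligned)
148..150  prio  (2B, 2-aligned)
150..152  -- tail padding (2B)
sizeof = 152, alignof = 8
160 − 152 = 8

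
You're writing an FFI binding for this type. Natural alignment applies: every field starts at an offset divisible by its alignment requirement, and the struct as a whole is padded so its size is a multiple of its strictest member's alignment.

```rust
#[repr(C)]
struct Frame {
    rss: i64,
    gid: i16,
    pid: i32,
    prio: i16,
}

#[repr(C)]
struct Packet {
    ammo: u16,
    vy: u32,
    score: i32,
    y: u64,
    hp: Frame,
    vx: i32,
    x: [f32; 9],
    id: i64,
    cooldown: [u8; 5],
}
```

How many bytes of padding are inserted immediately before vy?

Frame: 0..8  rss  (8B, 8-aligned); 8..10  gid  (2B, 2-aligned); 10..12  -- padding (2B); 12..16  pid  (4B, 4-aligned); 16..18  prio  (2B, 2-aligned); 18..24  -- tail padding (6B); sizeof = 24, alignof = 8
0..2  ammo  (2B, 2-aligned)
2..4  -- padding (2B)
4..8  vy  (4B, 4-aligned)

2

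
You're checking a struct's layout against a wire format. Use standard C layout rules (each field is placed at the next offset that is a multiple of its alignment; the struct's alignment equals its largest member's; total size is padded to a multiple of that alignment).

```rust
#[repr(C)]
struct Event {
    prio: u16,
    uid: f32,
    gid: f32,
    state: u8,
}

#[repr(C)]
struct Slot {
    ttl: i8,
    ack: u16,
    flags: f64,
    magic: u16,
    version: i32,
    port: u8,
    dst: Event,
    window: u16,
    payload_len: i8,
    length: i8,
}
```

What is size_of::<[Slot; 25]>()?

1200

Event: @0: prio [2B, align 2] → 2; +2 pad (align 4); @4: uid [4B, align 4] → 8; @8: gid [4B, align 4] → 12; @12: state [1B, align 1] → 13; +3 tail pad (align 4); size 16, align 4
@0: ttl [1B, align 1] → 1
+1 pad (align 2)
@2: ack [2B, align 2] → 4
+4 pad (align 8)
@8: flags [8B, align 8] → 16
@16: magic [2B, align 2] → 18
+2 pad (align 4)
@20: version [4B, align 4] → 24
@24: port [1B, align 1] → 25
+3 pad (align 4)
@28: dst [16B, align 4] → 44
@44: window [2B, align 2] → 46
@46: payload_len [1B, align 1] → 47
@47: length [1B, align 1] → 48
size 48, align 8
array of 25: 25 × 48 = 1200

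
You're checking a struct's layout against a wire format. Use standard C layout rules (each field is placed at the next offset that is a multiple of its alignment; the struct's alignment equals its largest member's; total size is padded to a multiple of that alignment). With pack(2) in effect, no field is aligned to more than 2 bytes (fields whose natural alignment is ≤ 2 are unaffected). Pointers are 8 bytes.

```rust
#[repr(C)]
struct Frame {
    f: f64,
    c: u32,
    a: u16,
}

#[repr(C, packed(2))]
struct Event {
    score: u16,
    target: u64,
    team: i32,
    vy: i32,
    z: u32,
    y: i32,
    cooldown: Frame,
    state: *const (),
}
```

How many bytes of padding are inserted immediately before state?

Frame: f at 0 (size 8, align 8) → ends 8; c at 8 (size 4, align 4) → ends 12; a at 12 (size 2, align 2) → ends 14; tail pad 2 to reach multiple of 8; total 16 bytes, alignment 8
score at 0 (size 2, align 2) → ends 2
target at 2 (size 8, align 2) → ends 10
team at 10 (size 4, align 2) → ends 14
vy at 14 (size 4, align 2) → ends 18
z at 18 (size 4, align 2) → ends 22
y at 22 (size 4, align 2) → ends 26
cooldown at 26 (size 16, align 2) → ends 42
state at 42 (size 8, align 2) → ends 50

0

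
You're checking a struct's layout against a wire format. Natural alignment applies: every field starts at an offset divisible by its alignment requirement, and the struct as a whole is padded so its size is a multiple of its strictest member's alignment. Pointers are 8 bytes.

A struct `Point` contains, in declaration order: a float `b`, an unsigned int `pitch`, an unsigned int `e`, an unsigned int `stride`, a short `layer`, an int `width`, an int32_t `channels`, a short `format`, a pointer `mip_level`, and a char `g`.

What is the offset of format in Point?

0..4  b  (4B, 4-aligned)
4..8  pitch  (4B, 4-aligned)
8..12  e  (4B, 4-aligned)
12..16  stride  (4B, 4-aligned)
16..18  layer  (2B, 2-aligned)
18..20  -- padding (2B)
20..24  width  (4B, 4-aligned)
24..28  channels  (4B, 4-aligned)
28..30  format  (2B, 2-aligned)

28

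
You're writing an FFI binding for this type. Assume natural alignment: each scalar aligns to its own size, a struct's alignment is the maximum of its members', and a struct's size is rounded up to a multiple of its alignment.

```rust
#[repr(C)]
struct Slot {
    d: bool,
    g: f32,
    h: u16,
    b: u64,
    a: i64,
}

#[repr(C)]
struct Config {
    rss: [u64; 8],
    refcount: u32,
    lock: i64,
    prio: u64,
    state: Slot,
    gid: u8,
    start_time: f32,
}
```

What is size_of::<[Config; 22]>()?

Slot: @0: d [1B, align 1] → 1; +3 pad (align 4); @4: g [4B, align 4] → 8; @8: h [2B, align 2] → 10; +6 pad (align 8); @16: b [8B, align 8] → 24; @24: a [8B, align 8] → 32; size 32, align 8
@0: rss [64B, align 8] → 64
@64: refcount [4B, align 4] → 68
+4 pad (align 8)
@72: lock [8B, align 8] → 80
@80: prio [8B, align 8] → 88
@88: state [32B, align 8] → 120
@120: gid [1B, align 1] → 121
+3 pad (align 4)
@124: start_time [4B, align 4] → 128
size 128, align 8
array of 22: 22 × 128 = 2816

2816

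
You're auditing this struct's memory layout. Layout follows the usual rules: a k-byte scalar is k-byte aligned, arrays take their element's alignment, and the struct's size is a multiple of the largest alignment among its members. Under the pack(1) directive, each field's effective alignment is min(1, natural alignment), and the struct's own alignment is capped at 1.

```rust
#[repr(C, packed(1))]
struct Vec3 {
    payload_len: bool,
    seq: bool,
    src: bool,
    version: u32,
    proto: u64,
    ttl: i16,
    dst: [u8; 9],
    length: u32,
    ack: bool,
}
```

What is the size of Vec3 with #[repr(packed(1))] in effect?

31

0..1  payload_len  (1B, 1-aligned)
1..2  seq  (1B, 1-aligned)
2..3  src  (1B, 1-aligned)
3..7  version  (4B, 1-aligned)
7..15  proto  (8B, 1-aligned)
15..17  ttl  (2B, 1-aligned)
17..26  dst  (9B, 1-aligned)
26..30  length  (4B, 1-aligned)
30..31  ack  (1B, 1-aligned)
sizeof = 31, alignof = 1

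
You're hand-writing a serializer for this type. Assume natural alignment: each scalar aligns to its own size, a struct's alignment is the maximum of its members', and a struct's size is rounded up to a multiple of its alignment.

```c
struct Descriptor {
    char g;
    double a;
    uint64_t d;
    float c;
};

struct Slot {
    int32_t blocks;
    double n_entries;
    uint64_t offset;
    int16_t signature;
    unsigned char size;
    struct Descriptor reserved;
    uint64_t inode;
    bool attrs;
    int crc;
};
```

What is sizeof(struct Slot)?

80 bytes

Descriptor: 0..1  g  (1B, 1-aligned); 1..8  -- padding (7B); 8..16  a  (8B, 8-aligned); 16..24  d  (8B, 8-aligned); 24..28  c  (4B, 4-aligned); 28..32  -- tail padding (4B); sizeof = 32, alignof = 8
0..4  blocks  (4B, 4-aligned)
4..8  -- padding (4B)
8..16  n_entries  (8B, 8-aligned)
16..24  offset  (8B, 8-aligned)
24..26  signature  (2B, 2-aligned)
26..27  size  (1B, 1-aligned)
27..32  -- padding (5B)
32..64  reserved  (32B, 8-aligned)
64..72  inode  (8B, 8-aligned)
72..73  attrs  (1B, 1-aligned)
73..76  -- padding (3B)
76..80  crc  (4B, 4-aligned)
sizeof = 80, alignof = 8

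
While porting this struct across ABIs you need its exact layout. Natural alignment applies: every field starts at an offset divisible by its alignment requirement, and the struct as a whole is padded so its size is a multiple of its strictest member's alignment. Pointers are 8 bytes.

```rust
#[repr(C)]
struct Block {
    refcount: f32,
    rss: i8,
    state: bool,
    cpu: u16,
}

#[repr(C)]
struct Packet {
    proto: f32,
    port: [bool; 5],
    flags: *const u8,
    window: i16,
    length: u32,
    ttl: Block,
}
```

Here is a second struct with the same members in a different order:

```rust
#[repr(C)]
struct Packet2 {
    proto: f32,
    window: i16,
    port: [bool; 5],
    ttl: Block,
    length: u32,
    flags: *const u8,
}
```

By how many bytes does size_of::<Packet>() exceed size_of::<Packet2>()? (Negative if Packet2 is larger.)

8

Block: @0: refcount [4B, align 4] → 4; @4: rss [1B, align 1] → 5; @5: state [1B, align 1] → 6; @6: cpu [2B, align 2] → 8; size 8, align 4
@0: proto [4B, align 4] → 4
@4: port [5B, align 1] → 9
+7 pad (align 8)
@16: flags [8B, align 8] → 24
@24: window [2B, align 2] → 26
+2 pad (align 4)
@28: length [4B, align 4] → 32
@32: ttl [8B, align 4] → 40
size 40, align 8
— Packet2 —
@0: proto [4B, align 4] → 4
@4: window [2B, align 2] → 6
@6: port [5B, align 1] → 11
+1 pad (align 4)
@12: ttl [8B, align 4] → 20
@20: length [4B, align 4] → 24
@24: flags [8B, align 8] → 32
size 32, align 8
40 − 32 = 8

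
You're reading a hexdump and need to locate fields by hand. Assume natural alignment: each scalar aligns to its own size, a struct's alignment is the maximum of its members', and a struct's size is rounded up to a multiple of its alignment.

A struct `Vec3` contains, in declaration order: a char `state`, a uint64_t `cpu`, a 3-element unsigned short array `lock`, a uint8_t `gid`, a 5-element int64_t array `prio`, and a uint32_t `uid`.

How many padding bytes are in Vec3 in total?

@0: state [1B, align 1] → 1
+7 pad (align 8)
@8: cpu [8B, align 8] → 16
@16: lock [6B, align 2] → 22
@22: gid [1B, align 1] → 23
+1 pad (align 8)
@24: prio [40B, align 8] → 64
@64: uid [4B, align 4] → 68
+4 tail pad (align 8)
size 72, align 8
data bytes 60, size 72 → padding 12

12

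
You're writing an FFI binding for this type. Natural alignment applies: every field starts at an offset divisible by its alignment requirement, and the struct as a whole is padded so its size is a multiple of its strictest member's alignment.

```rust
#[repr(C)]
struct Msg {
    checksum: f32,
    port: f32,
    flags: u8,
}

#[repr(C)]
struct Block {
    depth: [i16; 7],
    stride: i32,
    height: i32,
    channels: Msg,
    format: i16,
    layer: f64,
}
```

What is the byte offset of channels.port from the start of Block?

Msg: @0: checksum [4B, align 4] → 4; @4: port [4B, align 4] → 8; @8: flags [1B, align 1] → 9; +3 tail pad (align 4); size 12, align 4
@0: depth [14B, align 2] → 14
+2 pad (align 4)
@16: stride [4B, align 4] → 20
@20: height [4B, align 4] → 24
@24: channels [12B, align 4] → 36
within Msg: port at 4
24 + 4 = 28

28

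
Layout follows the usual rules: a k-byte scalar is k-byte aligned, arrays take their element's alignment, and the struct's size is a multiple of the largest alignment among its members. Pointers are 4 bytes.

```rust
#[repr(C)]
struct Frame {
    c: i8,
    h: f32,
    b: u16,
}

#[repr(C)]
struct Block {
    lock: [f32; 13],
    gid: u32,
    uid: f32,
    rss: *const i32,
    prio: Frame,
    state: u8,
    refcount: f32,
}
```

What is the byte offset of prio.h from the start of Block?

Frame: @0: c [1B, align 1] → 1; +3 pad (align 4); @4: h [4B, align 4] → 8; @8: b [2B, align 2] → 10; +2 tail pad (align 4); size 12, align 4
@0: lock [52B, align 4] → 52
@52: gid [4B, align 4] → 56
@56: uid [4B, align 4] → 60
@60: rss [4B, align 4] → 64
@64: prio [12B, align 4] → 76
within Frame: h at 4
64 + 4 = 68

68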